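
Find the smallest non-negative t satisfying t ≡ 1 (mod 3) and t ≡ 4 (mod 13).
M = 3 × 13 = 39. M₁ = 13, y₁ ≡ 1 (mod 3). M₂ = 3, y₂ ≡ 9 (mod 13). t = 1×13×1 + 4×3×9 ≡ 4 (mod 39)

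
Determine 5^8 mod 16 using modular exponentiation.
By repeated squaring mod 16: 5^{1}≡5, 5^{2}≡9, 5^{4}≡1, 5^{8}≡1. So 5^{8} ≡ 1 mod 16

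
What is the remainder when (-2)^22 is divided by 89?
By repeated squaring (mod 89): (-2)^{1}≡87, (-2)^{2}≡4, (-2)^{4}≡16, (-2)^{8}≡78, (-2)^{16}≡32. Then (-2)^{22} = (-2)^{16+4+2} ≡ 32 × 16 × 4 ≡ 1 (mod 89)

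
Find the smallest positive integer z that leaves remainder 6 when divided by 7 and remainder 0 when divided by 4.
M = 7 × 4 = 28. M₁ = 4, y₁ ≡ 2 mod 7. M₂ = 7, y₂ ≡ 3 mod 4. z = 6×4×2 + 0×7×3 ≡ 20 mod 28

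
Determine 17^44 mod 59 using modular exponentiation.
By repeated squaring mod 59: 17^{1}≡17, 17^{2}≡53, 17^{4}≡36, 17^{8}≡57, 17^{16}≡4, 17^{32}≡16. Then 17^{44} = 17^{32+8+4} ≡ 16 × 57 × 36 ≡ 28 mod 59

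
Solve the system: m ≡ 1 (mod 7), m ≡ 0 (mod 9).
M = 7 × 9 = 63. M₁ = 9, y₁ ≡ 4 (mod 7). M₂ = 7, y₂ ≡ 4 (mod 9). m = 1×9×4 + 0×7×4 ≡ 36 (mod 63)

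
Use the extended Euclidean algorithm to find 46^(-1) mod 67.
Extended GCD: 46(-16) + 67(11) = 1. So 46^(-1) ≡ -16 ≡ 51 (mod 67). Verify: 46 × 51 = 2346 ≡ 1 (mod 67)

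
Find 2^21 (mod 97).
By repeated squaring (mod 97): 2^{1}≡2, 2^{2}≡4, 2^{4}≡16, 2^{8}≡62, 2^{16}≡61. Then 2^{21} = 2^{16+4+1} ≡ 61 × 16 × 2 ≡ 12 (mod 97)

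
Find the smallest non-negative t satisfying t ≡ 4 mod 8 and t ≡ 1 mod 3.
M = 8 × 3 = 24. M₁ = 3, y₁ ≡ 3 mod 8. M₂ = 8, y₂ ≡ 2 mod 3. t = 4×3×3 + 1×8×2 ≡ 4 mod 24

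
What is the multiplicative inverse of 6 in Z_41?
Since 41 is prime, by Fermat 6^(-1) ≡ 6^{39} ≡ 7 (mod 41). Verify: 6 × 7 = 42 ≡ 1 (mod 41)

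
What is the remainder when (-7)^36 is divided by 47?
By repeated squaring (mod 47): (-7)^{1}≡40, (-7)^{2}≡2, (-7)^{4}≡4, (-7)^{8}≡16, (-7)^{16}≡21, (-7)^{32}≡18. Then (-7)^{36} = (-7)^{32+4} ≡ 18 × 4 ≡ 25 (mod 47)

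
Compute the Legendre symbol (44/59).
(44/59) = 44^{29} mod 59 = -1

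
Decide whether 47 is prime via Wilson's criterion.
(46)! mod 47 = 46. Since 46 ≡ -1 (mod 47), 47 is prime.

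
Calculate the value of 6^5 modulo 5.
Using Fermat: 6^{4} ≡ 1 (mod 5). 5 ≡ 1 (mod 4). So 6^{5} ≡ 6^{1} ≡ 1 (mod 5)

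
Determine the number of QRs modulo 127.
Exactly half the non-zero residues mod a prime are QRs: (127-1)/2 = 63.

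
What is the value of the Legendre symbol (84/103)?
(84/103) = 84^{51} mod 103 = -1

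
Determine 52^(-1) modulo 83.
Since 83 is prime, by Fermat 52^(-1) ≡ 52^{81} ≡ 8 mod 83. Verify: 52 × 8 = 416 ≡ 1 mod 83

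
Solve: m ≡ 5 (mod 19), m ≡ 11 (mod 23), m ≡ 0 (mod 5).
M = 19 × 23 × 5 = 2185. M₁ = 115, y₁ ≡ 1 (mod 19). M₂ = 95, y₂ ≡ 8 (mod 23). M₃ = 437, y₃ ≡ 3 (mod 5). m = 5×115×1 + 11×95×8 + 0×437×3 ≡ 195 (mod 2185)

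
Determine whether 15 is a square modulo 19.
By Euler's criterion: 15^{9} ≡ 18 (mod 19). Since this equals -1 (≡ 18), 15 is not a QR.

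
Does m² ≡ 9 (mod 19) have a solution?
By Euler's criterion: 9^{9} ≡ 1 (mod 19). Since this equals 1, 9 is a QR.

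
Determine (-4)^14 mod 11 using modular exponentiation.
Using Fermat: (-4)^{10} ≡ 1 (mod 11). 14 ≡ 4 (mod 10). So (-4)^{14} ≡ (-4)^{4} ≡ 3 (mod 11)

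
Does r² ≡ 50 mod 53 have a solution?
By Euler's criterion: 50^{26} ≡ 52 mod 53. Since this equals -1 (≡ 52), 50 is not a QR.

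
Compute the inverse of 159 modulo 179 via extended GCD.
Extended GCD: 159(-9) + 179(8) = 1. So 159^(-1) ≡ -9 ≡ 170 mod 179. Verify: 159 × 170 = 27030 ≡ 1 mod 179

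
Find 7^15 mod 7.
By repeated squaring mod 7: 7^{1}≡0, 7^{2}≡0, 7^{4}≡0, 7^{8}≡0. Then 7^{15} = 7^{8+4+2+1} ≡ 0 × 0 × 0 × 0 ≡ 0 mod 7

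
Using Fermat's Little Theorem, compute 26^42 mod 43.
By Fermat's Little Theorem, 26^{42} ≡ 1 (mod 43) since 43 is prime and gcd(26, 43) = 1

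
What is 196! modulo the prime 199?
(198)! = (196)! × (197) × (198) ≡ -1 mod 199. So (196)! ≡ -1 × [(198)(197)]^(-1) ≡ 99 mod 199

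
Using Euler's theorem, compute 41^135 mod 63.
By Euler: 41^{36} ≡ 1 (mod 63) since gcd(41, 63) = 1. 135 = 3×36 + 27. So 41^{135} ≡ 41^{27} ≡ 62 (mod 63)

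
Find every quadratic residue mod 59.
Squares in Z_59*: {1, 3, 4, 5, 7, 9, 12, 15, 16, 17, 19, 20, 21, 22, 25, 26, 27, 28, 29, 35, 36, 41, 45, 46, 48, 49, 51, 53, 57}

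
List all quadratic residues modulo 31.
Quadratic residues modulo 31: {1, 2, 4, 5, 7, 8, 9, 10, 14, 16, 18, 19, 20, 25, 28}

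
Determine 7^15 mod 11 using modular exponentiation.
Using Fermat: 7^{10} ≡ 1 mod 11. 15 ≡ 5 mod 10. So 7^{15} ≡ 7^{5} ≡ 10 mod 11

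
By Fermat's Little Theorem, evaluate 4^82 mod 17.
By Fermat: 4^{16} ≡ 1 (mod 17). 82 = 5×16 + 2. So 4^{82} ≡ 4^{2} ≡ 16 (mod 17)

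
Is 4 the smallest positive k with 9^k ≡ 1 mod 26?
Powers of 9 mod 26: 9^1≡9, 9^2≡3, 9^3≡1. Already 9^3≡1, so the order is 3 < 4. No, the actual order is 3.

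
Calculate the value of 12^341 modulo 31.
Using Fermat: 12^{30} ≡ 1 mod 31. 341 ≡ 11 mod 30. So 12^{341} ≡ 12^{11} ≡ 21 mod 31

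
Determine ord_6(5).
Powers of 5 mod 6: 5^1≡5, 5^2≡1. So the order of 5 is 2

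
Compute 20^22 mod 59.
By repeated squaring mod 59: 20^{1}≡20, 20^{2}≡46, 20^{4}≡51, 20^{8}≡5, 20^{16}≡25. Then 20^{22} = 20^{16+4+2} ≡ 25 × 51 × 46 ≡ 4 mod 59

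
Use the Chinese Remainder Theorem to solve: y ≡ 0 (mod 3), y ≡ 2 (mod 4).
M = 3 × 4 = 12. M₁ = 4, y₁ ≡ 1 (mod 3). M₂ = 3, y₂ ≡ 3 (mod 4). y = 0×4×1 + 2×3×3 ≡ 6 (mod 12)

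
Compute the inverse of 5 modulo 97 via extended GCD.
Extended GCD: 5(39) + 97(-2) = 1. So 5^(-1) ≡ 39 (mod 97). Verify: 5 × 39 = 195 ≡ 1 (mod 97)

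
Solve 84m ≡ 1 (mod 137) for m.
Since 137 is prime, by Fermat 84^(-1) ≡ 84^{135} ≡ 31 (mod 137). Verify: 84 × 31 = 2604 ≡ 1 (mod 137)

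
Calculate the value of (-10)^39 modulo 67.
By repeated squaring (mod 67): (-10)^{1}≡57, (-10)^{2}≡33, (-10)^{4}≡17, (-10)^{8}≡21, (-10)^{16}≡39, (-10)^{32}≡47. Then (-10)^{39} = (-10)^{32+4+2+1} ≡ 47 × 17 × 33 × 57 ≡ 42 (mod 67)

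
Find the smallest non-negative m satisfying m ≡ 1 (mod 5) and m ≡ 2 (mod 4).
M = 5 × 4 = 20. M₁ = 4, y₁ ≡ 4 (mod 5). M₂ = 5, y₂ ≡ 1 (mod 4). m = 1×4×4 + 2×5×1 ≡ 6 (mod 20)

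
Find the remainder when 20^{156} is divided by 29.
By Fermat: 20^{28} ≡ 1 mod 29. 156 = 5×28 + 16. So 20^{156} ≡ 20^{16} ≡ 23 mod 29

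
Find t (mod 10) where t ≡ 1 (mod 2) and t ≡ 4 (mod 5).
M = 2 × 5 = 10. M₁ = 5, y₁ ≡ 1 (mod 2). M₂ = 2, y₂ ≡ 3 (mod 5). t = 1×5×1 + 4×2×3 ≡ 9 (mod 10)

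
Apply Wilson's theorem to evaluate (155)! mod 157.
(156)! = (155)! × (156) ≡ -1 mod 157. So (155)! ≡ -1 × (156)^(-1) ≡ (-1)×(-1) = 1 mod 157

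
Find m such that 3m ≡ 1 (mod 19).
Since 19 is prime, by Fermat 3^(-1) ≡ 3^{17} ≡ 13 (mod 19). Verify: 3 × 13 = 39 ≡ 1 (mod 19)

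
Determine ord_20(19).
Powers of 19 mod 20: 19^1≡19, 19^2≡1. So the order of 19 is 2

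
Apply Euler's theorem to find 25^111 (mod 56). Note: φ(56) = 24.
By Euler: 25^{24} ≡ 1 (mod 56) since gcd(25, 56) = 1. 111 = 4×24 + 15. So 25^{111} ≡ 25^{15} ≡ 1 (mod 56)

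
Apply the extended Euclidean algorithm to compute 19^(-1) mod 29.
Extended GCD: 19(-3) + 29(2) = 1. So 19^(-1) ≡ -3 ≡ 26 (mod 29). Verify: 19 × 26 = 494 ≡ 1 (mod 29)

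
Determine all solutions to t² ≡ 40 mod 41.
The square roots of 40 mod 41 are 32 and 9. Verify: 32² = 1024 ≡ 40 mod 41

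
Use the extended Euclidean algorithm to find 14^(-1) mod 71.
Extended GCD: 14(-5) + 71(1) = 1. So 14^(-1) ≡ -5 ≡ 66 mod 71. Verify: 14 × 66 = 924 ≡ 1 mod 71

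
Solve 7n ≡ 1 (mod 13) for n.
Since 13 is prime, by Fermat 7^(-1) ≡ 7^{11} ≡ 2 (mod 13). Verify: 7 × 2 = 14 ≡ 1 (mod 13)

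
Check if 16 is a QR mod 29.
By Euler's criterion: 16^{14} ≡ 1 mod 29. Since this equals 1, 16 is a QR.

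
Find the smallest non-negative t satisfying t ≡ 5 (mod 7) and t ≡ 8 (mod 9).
M = 7 × 9 = 63. M₁ = 9, y₁ ≡ 4 (mod 7). M₂ = 7, y₂ ≡ 4 (mod 9). t = 5×9×4 + 8×7×4 ≡ 26 (mod 63)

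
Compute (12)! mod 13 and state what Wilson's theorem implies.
(12)! mod 13 = 12. Since this equals -1 mod 13, Wilson confirms 13 is prime.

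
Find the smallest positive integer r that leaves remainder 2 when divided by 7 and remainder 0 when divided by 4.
M = 7 × 4 = 28. M₁ = 4, y₁ ≡ 2 (mod 7). M₂ = 7, y₂ ≡ 3 (mod 4). r = 2×4×2 + 0×7×3 ≡ 16 (mod 28)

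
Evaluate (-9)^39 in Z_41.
By repeated squaring mod 41: (-9)^{1}≡32, (-9)^{2}≡40, (-9)^{4}≡1, (-9)^{8}≡1, (-9)^{16}≡1, (-9)^{32}≡1. Then (-9)^{39} = (-9)^{32+4+2+1} ≡ 1 × 1 × 40 × 32 ≡ 9 mod 41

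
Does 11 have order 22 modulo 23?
ord_23(11) divides 22. For each prime q|22: 11^{11}≡22, 11^{2}≡6, none ≡ 1. So 11 has order 22 and is a primitive root mod 23.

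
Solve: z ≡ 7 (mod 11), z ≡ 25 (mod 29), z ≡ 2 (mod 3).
M = 11 × 29 × 3 = 957. M₁ = 87, y₁ ≡ 10 (mod 11). M₂ = 33, y₂ ≡ 22 (mod 29). M₃ = 319, y₃ ≡ 1 (mod 3). z = 7×87×10 + 25×33×22 + 2×319×1 ≡ 953 (mod 957)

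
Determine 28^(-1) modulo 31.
Since 31 is prime, by Fermat 28^(-1) ≡ 28^{29} ≡ 10 (mod 31). Verify: 28 × 10 = 280 ≡ 1 (mod 31)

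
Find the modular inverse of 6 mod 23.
Since 23 is prime, by Fermat 6^(-1) ≡ 6^{21} ≡ 4 (mod 23). Verify: 6 × 4 = 24 ≡ 1 (mod 23)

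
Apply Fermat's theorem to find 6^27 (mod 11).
By Fermat: 6^{10} ≡ 1 (mod 11). 27 = 2×10 + 7. So 6^{27} ≡ 6^{7} ≡ 8 (mod 11)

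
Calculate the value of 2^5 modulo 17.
By repeated squaring mod 17: 2^{1}≡2, 2^{2}≡4, 2^{4}≡16. Then 2^{5} = 2^{4+1} ≡ 16 × 2 ≡ 15 mod 17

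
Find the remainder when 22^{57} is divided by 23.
By Fermat: 22^{22} ≡ 1 mod 23. 57 = 2×22 + 13. So 22^{57} ≡ 22^{13} ≡ 22 mod 23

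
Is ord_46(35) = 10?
Powers of 35 mod 46: 35^1≡35, 35^2≡29, 35^3≡3, 35^4≡13, 35^5≡41, 35^6≡9, 35^7≡39, 35^8≡31, 35^9≡27, 35^10≡25, 35^11≡1. 35^10≡25≢1, so ord ≠ 10. No, the actual order is 11.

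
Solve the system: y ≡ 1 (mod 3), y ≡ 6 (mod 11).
M = 3 × 11 = 33. M₁ = 11, y₁ ≡ 2 (mod 3). M₂ = 3, y₂ ≡ 4 (mod 11). y = 1×11×2 + 6×3×4 ≡ 28 (mod 33)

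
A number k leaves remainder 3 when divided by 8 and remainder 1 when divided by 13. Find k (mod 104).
M = 8 × 13 = 104. M₁ = 13, y₁ ≡ 5 (mod 8). M₂ = 8, y₂ ≡ 5 (mod 13). k = 3×13×5 + 1×8×5 ≡ 27 (mod 104)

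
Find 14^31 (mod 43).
By repeated squaring (mod 43): 14^{1}≡14, 14^{2}≡24, 14^{4}≡17, 14^{8}≡31, 14^{16}≡15. Then 14^{31} = 14^{16+8+4+2+1} ≡ 15 × 31 × 17 × 24 × 14 ≡ 13 (mod 43)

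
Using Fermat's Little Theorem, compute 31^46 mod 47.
By Fermat's Little Theorem, 31^{46} ≡ 1 mod 47 since 47 is prime and gcd(31, 47) = 1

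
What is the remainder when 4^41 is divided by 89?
By repeated squaring mod 89: 4^{1}≡4, 4^{2}≡16, 4^{4}≡78, 4^{8}≡32, 4^{16}≡45, 4^{32}≡67. Then 4^{41} = 4^{32+8+1} ≡ 67 × 32 × 4 ≡ 32 mod 89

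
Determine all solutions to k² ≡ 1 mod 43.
The square roots of 1 mod 43 are 1 and 42. Verify: 1² = 1 ≡ 1 mod 43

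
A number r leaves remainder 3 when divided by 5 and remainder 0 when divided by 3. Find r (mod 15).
M = 5 × 3 = 15. M₁ = 3, y₁ ≡ 2 (mod 5). M₂ = 5, y₂ ≡ 2 (mod 3). r = 3×3×2 + 0×5×2 ≡ 3 (mod 15)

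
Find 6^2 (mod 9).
6^{2} = 36 ≡ 0 (mod 9)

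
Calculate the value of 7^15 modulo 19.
By repeated squaring mod 19: 7^{1}≡7, 7^{2}≡11, 7^{4}≡7, 7^{8}≡11. Then 7^{15} = 7^{8+4+2+1} ≡ 11 × 7 × 11 × 7 ≡ 1 mod 19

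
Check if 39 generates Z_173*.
ord_173(39) divides 172. For each prime q|172: 39^{86}≡172, 39^{4}≡85, none ≡ 1. So 39 has order 172 and is a primitive root mod 173.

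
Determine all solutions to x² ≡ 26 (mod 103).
The square roots of 26 mod 103 are 52 and 51. Verify: 52² = 2704 ≡ 26 (mod 103)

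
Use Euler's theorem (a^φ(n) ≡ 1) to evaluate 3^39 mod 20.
By Euler: 3^{8} ≡ 1 mod 20 since gcd(3, 20) = 1. 39 = 4×8 + 7. So 3^{39} ≡ 3^{7} ≡ 7 mod 20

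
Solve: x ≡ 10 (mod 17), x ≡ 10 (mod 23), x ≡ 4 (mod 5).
M = 17 × 23 × 5 = 1955. M₁ = 115, y₁ ≡ 4 (mod 17). M₂ = 85, y₂ ≡ 13 (mod 23). M₃ = 391, y₃ ≡ 1 (mod 5). x = 10×115×4 + 10×85×13 + 4×391×1 ≡ 1574 (mod 1955)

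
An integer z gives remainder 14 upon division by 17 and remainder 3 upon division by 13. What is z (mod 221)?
M = 17 × 13 = 221. M₁ = 13, y₁ ≡ 4 (mod 17). M₂ = 17, y₂ ≡ 10 (mod 13). z = 14×13×4 + 3×17×10 ≡ 133 (mod 221)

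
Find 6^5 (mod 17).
By repeated squaring (mod 17): 6^{1}≡6, 6^{2}≡2, 6^{4}≡4. Then 6^{5} = 6^{4+1} ≡ 4 × 6 ≡ 7 (mod 17)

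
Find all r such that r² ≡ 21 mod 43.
The square roots of 21 mod 43 are 35 and 8. Verify: 35² = 1225 ≡ 21 mod 43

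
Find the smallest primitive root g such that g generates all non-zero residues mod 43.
g = 3. For each prime q|42: 3^{21}≡42, 3^{14}≡36, 3^{6}≡41, none ≡ 1, so ord_43(3) = 42 and 3 is a primitive root.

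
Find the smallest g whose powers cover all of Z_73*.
g = 5. For each prime q|72: 5^{36}≡72, 5^{24}≡8, none ≡ 1, so ord_73(5) = 72 and 5 is a primitive root.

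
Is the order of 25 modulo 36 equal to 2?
Powers of 25 mod 36: 25^1≡25, 25^2≡13, 25^3≡1. 25^2≡13≢1, so ord ≠ 2. No, the actual order is 3.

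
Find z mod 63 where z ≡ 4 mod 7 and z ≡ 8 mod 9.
M = 7 × 9 = 63. M₁ = 9, y₁ ≡ 4 mod 7. M₂ = 7, y₂ ≡ 4 mod 9. z = 4×9×4 + 8×7×4 ≡ 53 mod 63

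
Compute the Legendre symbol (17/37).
(17/37) = 17^{18} mod 37 = -1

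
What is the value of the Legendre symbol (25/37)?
(25/37) = 25^{18} mod 37 = 1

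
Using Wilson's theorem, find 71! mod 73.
(72)! = (71)! × (72) ≡ -1 mod 73. So (71)! ≡ -1 × (72)^(-1) ≡ (-1)×(-1) = 1 mod 73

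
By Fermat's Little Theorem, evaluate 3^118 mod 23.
By Fermat: 3^{22} ≡ 1 (mod 23). 118 = 5×22 + 8. So 3^{118} ≡ 3^{8} ≡ 6 (mod 23)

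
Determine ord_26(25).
Powers of 25 mod 26: 25^1≡25, 25^2≡1. So the order of 25 is 2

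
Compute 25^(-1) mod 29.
Since 29 is prime, by Fermat 25^(-1) ≡ 25^{27} ≡ 7 mod 29. Verify: 25 × 7 = 175 ≡ 1 mod 29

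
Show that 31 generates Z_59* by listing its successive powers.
31^1, 31^2, ..., 31^{58} mod 59: [31, 17, 55, 53, 50, 16, 24, 36, 54, 22, 33, 20, 30, 45, 38, 57, 56, 25, 8, 12, 18, 27, 11, 46, 10, 15, 52, 19, 58, 28, 42, 4, 6, 9, 43, 35, 23, 5, 37, 26, 39, 29, 14, 21, 2, 3, 34, 51, 47, 41, 32, 48, 13, 49, 44, 7, 40, 1]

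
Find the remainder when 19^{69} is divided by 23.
By Fermat: 19^{22} ≡ 1 mod 23. 69 = 3×22 + 3. So 19^{69} ≡ 19^{3} ≡ 5 mod 23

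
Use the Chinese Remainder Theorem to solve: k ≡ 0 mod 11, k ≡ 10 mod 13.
M = 11 × 13 = 143. M₁ = 13, y₁ ≡ 6 mod 11. M₂ = 11, y₂ ≡ 6 mod 13. k = 0×13×6 + 10×11×6 ≡ 88 mod 143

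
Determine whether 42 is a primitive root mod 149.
42^{74} ≡ 1 mod 149 and 74 < 148, so ord_149(42) = 74 ≠ 148 and 42 is not a primitive root.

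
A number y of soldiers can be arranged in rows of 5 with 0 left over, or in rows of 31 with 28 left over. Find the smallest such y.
M = 5 × 31 = 155. M₁ = 31, y₁ ≡ 1 (mod 5). M₂ = 5, y₂ ≡ 25 (mod 31). y = 0×31×1 + 28×5×25 ≡ 90 (mod 155)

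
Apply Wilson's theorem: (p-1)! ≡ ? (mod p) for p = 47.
By Wilson's theorem, (46)! ≡ -1 ≡ 46 (mod 47)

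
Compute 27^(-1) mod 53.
Since 53 is prime, by Fermat 27^(-1) ≡ 27^{51} ≡ 2 mod 53. Verify: 27 × 2 = 54 ≡ 1 mod 53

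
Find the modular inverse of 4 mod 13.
Since 13 is prime, by Fermat 4^(-1) ≡ 4^{11} ≡ 10 (mod 13). Verify: 4 × 10 = 40 ≡ 1 (mod 13)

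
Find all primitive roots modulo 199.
There are φ(198) = 60 primitive roots mod 199: {3, 6, 15, 22, 30, 34, 38, 39, 41, 44, 48, 54, 68, 69, 71, 73, 75, 77, 84, 87, 95, 97, 99, 105, 108, 110, 113, 118, 119, 120, 127, 129, 133, 134, 142, 143, 146, 148, 149, 150, 152, 153, 154, 163, 164, 166, 167, 168, 170, 173, 176, 179, 183, 185, 186, 189, 190, 192, 195, 197}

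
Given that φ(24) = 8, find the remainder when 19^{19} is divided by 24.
By Euler: 19^{8} ≡ 1 mod 24 since gcd(19, 24) = 1. 19 = 2×8 + 3. So 19^{19} ≡ 19^{3} ≡ 19 mod 24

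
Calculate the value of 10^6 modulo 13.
By repeated squaring mod 13: 10^{1}≡10, 10^{2}≡9, 10^{4}≡3. Then 10^{6} = 10^{4+2} ≡ 3 × 9 ≡ 1 mod 13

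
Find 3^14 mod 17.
By repeated squaring mod 17: 3^{1}≡3, 3^{2}≡9, 3^{4}≡13, 3^{8}≡16. Then 3^{14} = 3^{8+4+2} ≡ 16 × 13 × 9 ≡ 2 mod 17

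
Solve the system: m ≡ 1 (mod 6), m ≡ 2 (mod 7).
M = 6 × 7 = 42. M₁ = 7, y₁ ≡ 1 (mod 6). M₂ = 6, y₂ ≡ 6 (mod 7). m = 1×7×1 + 2×6×6 ≡ 37 (mod 42)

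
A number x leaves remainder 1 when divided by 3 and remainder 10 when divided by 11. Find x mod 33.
M = 3 × 11 = 33. M₁ = 11, y₁ ≡ 2 mod 3. M₂ = 3, y₂ ≡ 4 mod 11. x = 1×11×2 + 10×3×4 ≡ 10 mod 33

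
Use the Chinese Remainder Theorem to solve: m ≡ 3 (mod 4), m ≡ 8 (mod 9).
M = 4 × 9 = 36. M₁ = 9, y₁ ≡ 1 (mod 4). M₂ = 4, y₂ ≡ 7 (mod 9). m = 3×9×1 + 8×4×7 ≡ 35 (mod 36)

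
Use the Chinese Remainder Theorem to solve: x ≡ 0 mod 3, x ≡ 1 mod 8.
M = 3 × 8 = 24. M₁ = 8, y₁ ≡ 2 mod 3. M₂ = 3, y₂ ≡ 3 mod 8. x = 0×8×2 + 1×3×3 ≡ 9 mod 24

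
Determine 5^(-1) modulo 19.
Since 19 is prime, by Fermat 5^(-1) ≡ 5^{17} ≡ 4 (mod 19). Verify: 5 × 4 = 20 ≡ 1 (mod 19)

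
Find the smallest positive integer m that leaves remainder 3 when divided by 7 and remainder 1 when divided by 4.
M = 7 × 4 = 28. M₁ = 4, y₁ ≡ 2 (mod 7). M₂ = 7, y₂ ≡ 3 (mod 4). m = 3×4×2 + 1×7×3 ≡ 17 (mod 28)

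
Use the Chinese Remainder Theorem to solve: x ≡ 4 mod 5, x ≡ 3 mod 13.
M = 5 × 13 = 65. M₁ = 13, y₁ ≡ 2 mod 5. M₂ = 5, y₂ ≡ 8 mod 13. x = 4×13×2 + 3×5×8 ≡ 29 mod 65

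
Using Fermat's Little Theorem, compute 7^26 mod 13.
By Fermat: 7^{12} ≡ 1 (mod 13). 26 = 2×12 + 2. So 7^{26} ≡ 7^{2} ≡ 10 (mod 13)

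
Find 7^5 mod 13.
By repeated squaring mod 13: 7^{1}≡7, 7^{2}≡10, 7^{4}≡9. Then 7^{5} = 7^{4+1} ≡ 9 × 7 ≡ 11 mod 13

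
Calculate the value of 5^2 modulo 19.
5^{2} = 25 ≡ 6 (mod 19)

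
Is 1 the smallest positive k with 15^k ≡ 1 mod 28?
Powers of 15 mod 28: 15^1≡15, 15^2≡1. 15^1≡15≢1, so ord ≠ 1. No, the actual order is 2.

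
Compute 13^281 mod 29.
Using Fermat: 13^{28} ≡ 1 (mod 29). 281 ≡ 1 (mod 28). So 13^{281} ≡ 13^{1} ≡ 13 (mod 29)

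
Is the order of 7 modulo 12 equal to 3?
Powers of 7 mod 12: 7^1≡7, 7^2≡1. Already 7^2≡1, so the order is 2 < 3. No, the actual order is 2.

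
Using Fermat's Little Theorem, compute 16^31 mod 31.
By Fermat: 16^{30} ≡ 1 mod 31. So 16^{31} = 16^{30} · 16^{1} ≡ 16^{1} ≡ 16 mod 31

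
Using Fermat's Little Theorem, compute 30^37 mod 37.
By Fermat: 30^{36} ≡ 1 (mod 37). So 30^{37} = 30^{36} · 30^{1} ≡ 30^{1} ≡ 30 (mod 37)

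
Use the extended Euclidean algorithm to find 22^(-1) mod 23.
Extended GCD: 22(-1) + 23(1) = 1. So 22^(-1) ≡ -1 ≡ 22 mod 23. Verify: 22 × 22 = 484 ≡ 1 mod 23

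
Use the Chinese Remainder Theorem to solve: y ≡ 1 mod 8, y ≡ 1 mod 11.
M = 8 × 11 = 88. M₁ = 11, y₁ ≡ 3 mod 8. M₂ = 8, y₂ ≡ 7 mod 11. y = 1×11×3 + 1×8×7 ≡ 1 mod 88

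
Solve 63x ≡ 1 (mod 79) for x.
Since 79 is prime, by Fermat 63^(-1) ≡ 63^{77} ≡ 74 (mod 79). Verify: 63 × 74 = 4662 ≡ 1 (mod 79)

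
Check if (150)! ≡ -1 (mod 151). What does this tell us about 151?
(150)! mod 151 = 150. Since this equals -1 (mod 151), Wilson confirms 151 is prime.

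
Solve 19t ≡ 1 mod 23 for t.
Since 23 is prime, by Fermat 19^(-1) ≡ 19^{21} ≡ 17 mod 23. Verify: 19 × 17 = 323 ≡ 1 mod 23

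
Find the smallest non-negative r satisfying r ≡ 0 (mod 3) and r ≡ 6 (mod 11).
M = 3 × 11 = 33. M₁ = 11, y₁ ≡ 2 (mod 3). M₂ = 3, y₂ ≡ 4 (mod 11). r = 0×11×2 + 6×3×4 ≡ 6 (mod 33)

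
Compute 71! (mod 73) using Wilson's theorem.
(72)! = (71)! × (72) ≡ -1 (mod 73). So (71)! ≡ -1 × (72)^(-1) ≡ (-1)×(-1) = 1 (mod 73)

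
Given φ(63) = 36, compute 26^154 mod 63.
By Euler: 26^{36} ≡ 1 mod 63 since gcd(26, 63) = 1. 154 = 4×36 + 10. So 26^{154} ≡ 26^{10} ≡ 37 mod 63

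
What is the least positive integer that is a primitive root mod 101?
g = 2. Powers: [2, 4, 8, 16, 32, 64, 27, 54, 7, ...] generates all 100 non-zero residues.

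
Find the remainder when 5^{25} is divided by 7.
By Fermat: 5^{6} ≡ 1 (mod 7). 25 = 4×6 + 1. So 5^{25} ≡ 5^{1} ≡ 5 (mod 7)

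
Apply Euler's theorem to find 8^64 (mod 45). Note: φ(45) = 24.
By Euler: 8^{24} ≡ 1 (mod 45) since gcd(8, 45) = 1. 64 = 2×24 + 16. So 8^{64} ≡ 8^{16} ≡ 1 (mod 45)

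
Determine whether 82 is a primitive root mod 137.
ord_137(82) divides 136. For each prime q|136: 82^{68}≡136, 82^{8}≡119, none ≡ 1. So 82 has order 136 and is a primitive root mod 137.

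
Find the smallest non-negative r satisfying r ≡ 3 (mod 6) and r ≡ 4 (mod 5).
M = 6 × 5 = 30. M₁ = 5, y₁ ≡ 5 (mod 6). M₂ = 6, y₂ ≡ 1 (mod 5). r = 3×5×5 + 4×6×1 ≡ 9 (mod 30)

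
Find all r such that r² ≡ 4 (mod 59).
The square roots of 4 mod 59 are 57 and 2. Verify: 57² = 3249 ≡ 4 (mod 59)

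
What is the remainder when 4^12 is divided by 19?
By repeated squaring (mod 19): 4^{1}≡4, 4^{2}≡16, 4^{4}≡9, 4^{8}≡5. Then 4^{12} = 4^{8+4} ≡ 5 × 9 ≡ 7 (mod 19)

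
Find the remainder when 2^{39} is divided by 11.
By Fermat: 2^{10} ≡ 1 (mod 11). 39 = 3×10 + 9. So 2^{39} ≡ 2^{9} ≡ 6 (mod 11)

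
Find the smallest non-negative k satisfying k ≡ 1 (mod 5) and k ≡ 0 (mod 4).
M = 5 × 4 = 20. M₁ = 4, y₁ ≡ 4 (mod 5). M₂ = 5, y₂ ≡ 1 (mod 4). k = 1×4×4 + 0×5×1 ≡ 16 (mod 20)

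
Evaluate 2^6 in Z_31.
By repeated squaring mod 31: 2^{1}≡2, 2^{2}≡4, 2^{4}≡16. Then 2^{6} = 2^{4+2} ≡ 16 × 4 ≡ 2 mod 31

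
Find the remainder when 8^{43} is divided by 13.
By Fermat: 8^{12} ≡ 1 mod 13. 43 = 3×12 + 7. So 8^{43} ≡ 8^{7} ≡ 5 mod 13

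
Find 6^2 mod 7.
6^{2} = 36 ≡ 1 mod 7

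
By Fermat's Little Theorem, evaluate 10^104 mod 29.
By Fermat: 10^{28} ≡ 1 (mod 29). 104 = 3×28 + 20. So 10^{104} ≡ 10^{20} ≡ 7 (mod 29)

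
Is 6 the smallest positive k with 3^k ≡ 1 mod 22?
Powers of 3 mod 22: 3^1≡3, 3^2≡9, 3^3≡5, 3^4≡15, 3^5≡1. Already 3^5≡1, so the order is 5 < 6. No, the actual order is 5.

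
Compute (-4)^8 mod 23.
By repeated squaring mod 23: (-4)^{1}≡19, (-4)^{2}≡16, (-4)^{4}≡3, (-4)^{8}≡9. So (-4)^{8} ≡ 9 mod 23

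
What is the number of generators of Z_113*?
There are φ(113-1) = φ(112) = 48 primitive roots modulo 113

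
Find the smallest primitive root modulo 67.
g = 2. Powers: [2, 4, 8, 16, 32, 64, 61, 55, 43, 19, ...] generates all 66 non-zero residues.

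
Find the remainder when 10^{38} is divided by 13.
By Fermat: 10^{12} ≡ 1 mod 13. 38 = 3×12 + 2. So 10^{38} ≡ 10^{2} ≡ 9 mod 13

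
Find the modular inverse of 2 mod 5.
Since 5 is prime, by Fermat 2^(-1) ≡ 2^{3} ≡ 3 (mod 5). Verify: 2 × 3 = 6 ≡ 1 (mod 5)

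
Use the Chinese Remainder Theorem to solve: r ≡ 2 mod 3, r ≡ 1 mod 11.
M = 3 × 11 = 33. M₁ = 11, y₁ ≡ 2 mod 3. M₂ = 3, y₂ ≡ 4 mod 11. r = 2×11×2 + 1×3×4 ≡ 23 mod 33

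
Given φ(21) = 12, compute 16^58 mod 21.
By Euler: 16^{12} ≡ 1 (mod 21) since gcd(16, 21) = 1. 58 = 4×12 + 10. So 16^{58} ≡ 16^{10} ≡ 16 (mod 21)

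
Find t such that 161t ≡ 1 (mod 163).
Since 163 is prime, by Fermat 161^(-1) ≡ 161^{161} ≡ 81 (mod 163). Verify: 161 × 81 = 13041 ≡ 1 (mod 163)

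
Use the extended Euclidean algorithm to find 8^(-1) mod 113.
Extended GCD: 8(-14) + 113(1) = 1. So 8^(-1) ≡ -14 ≡ 99 (mod 113). Verify: 8 × 99 = 792 ≡ 1 (mod 113)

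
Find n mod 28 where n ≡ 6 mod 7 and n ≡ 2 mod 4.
M = 7 × 4 = 28. M₁ = 4, y₁ ≡ 2 mod 7. M₂ = 7, y₂ ≡ 3 mod 4. n = 6×4×2 + 2×7×3 ≡ 6 mod 28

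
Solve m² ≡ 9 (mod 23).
The square roots of 9 mod 23 are 3 and 20. Verify: 3² = 9 ≡ 9 (mod 23)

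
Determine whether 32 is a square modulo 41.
By Euler's criterion: 32^{20} ≡ 1 (mod 41). Since this equals 1, 32 is a QR.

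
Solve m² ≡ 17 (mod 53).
The square roots of 17 mod 53 are 21 and 32. Verify: 21² = 441 ≡ 17 (mod 53)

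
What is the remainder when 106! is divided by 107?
By Wilson's theorem, (106)! ≡ -1 ≡ 106 mod 107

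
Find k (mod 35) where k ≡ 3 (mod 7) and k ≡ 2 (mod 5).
M = 7 × 5 = 35. M₁ = 5, y₁ ≡ 3 (mod 7). M₂ = 7, y₂ ≡ 3 (mod 5). k = 3×5×3 + 2×7×3 ≡ 17 (mod 35)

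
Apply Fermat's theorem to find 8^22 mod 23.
By Fermat's Little Theorem, 8^{22} ≡ 1 mod 23 since 23 is prime and gcd(8, 23) = 1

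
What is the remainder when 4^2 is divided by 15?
4^{2} = 16 ≡ 1 (mod 15)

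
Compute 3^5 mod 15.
By repeated squaring mod 15: 3^{1}≡3, 3^{2}≡9, 3^{4}≡6. Then 3^{5} = 3^{4+1} ≡ 6 × 3 ≡ 3 mod 15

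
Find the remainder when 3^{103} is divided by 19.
By Fermat: 3^{18} ≡ 1 (mod 19). 103 = 5×18 + 13. So 3^{103} ≡ 3^{13} ≡ 14 (mod 19)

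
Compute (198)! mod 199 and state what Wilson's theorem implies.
(198)! mod 199 = 198. Since this equals -1 (mod 199), Wilson confirms 199 is prime.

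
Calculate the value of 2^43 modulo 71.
By repeated squaring mod 71: 2^{1}≡2, 2^{2}≡4, 2^{4}≡16, 2^{8}≡43, 2^{16}≡3, 2^{32}≡9. Then 2^{43} = 2^{32+8+2+1} ≡ 9 × 43 × 4 × 2 ≡ 43 mod 71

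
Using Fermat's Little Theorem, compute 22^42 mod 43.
By Fermat's Little Theorem, 22^{42} ≡ 1 (mod 43) since 43 is prime and gcd(22, 43) = 1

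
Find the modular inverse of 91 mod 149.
Since 149 is prime, by Fermat 91^(-1) ≡ 91^{147} ≡ 131 mod 149. Verify: 91 × 131 = 11921 ≡ 1 mod 149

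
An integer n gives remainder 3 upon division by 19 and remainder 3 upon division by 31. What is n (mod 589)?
M = 19 × 31 = 589. M₁ = 31, y₁ ≡ 8 (mod 19). M₂ = 19, y₂ ≡ 18 (mod 31). n = 3×31×8 + 3×19×18 ≡ 3 (mod 589)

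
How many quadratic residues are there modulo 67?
The squaring map on Z_67* is 2-to-1, so there are (66)/2 = 33 QRs.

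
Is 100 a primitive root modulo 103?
100^{17} ≡ 1 (mod 103) and 17 < 102, so ord_103(100) = 17 ≠ 102 and 100 is not a primitive root.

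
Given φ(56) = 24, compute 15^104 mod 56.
By Euler: 15^{24} ≡ 1 (mod 56) since gcd(15, 56) = 1. 104 = 4×24 + 8. So 15^{104} ≡ 15^{8} ≡ 1 (mod 56)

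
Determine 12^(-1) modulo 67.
Since 67 is prime, by Fermat 12^(-1) ≡ 12^{65} ≡ 28 mod 67. Verify: 12 × 28 = 336 ≡ 1 mod 67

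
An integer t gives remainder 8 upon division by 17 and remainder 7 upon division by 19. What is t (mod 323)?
M = 17 × 19 = 323. M₁ = 19, y₁ ≡ 9 (mod 17). M₂ = 17, y₂ ≡ 9 (mod 19). t = 8×19×9 + 7×17×9 ≡ 178 (mod 323)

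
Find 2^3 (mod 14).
2^{3} = 8 ≡ 8 (mod 14)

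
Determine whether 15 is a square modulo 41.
By Euler's criterion: 15^{20} ≡ 40 mod 41. Since this equals -1 (≡ 40), 15 is not a QR.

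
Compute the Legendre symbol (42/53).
(42/53) = 42^{26} mod 53 = 1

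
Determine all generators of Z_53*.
There are φ(52) = 24 primitive roots mod 53: {2, 3, 5, 8, 12, 14, 18, 19, 20, 21, 22, 26, 27, 31, 32, 33, 34, 35, 39, 41, 45, 48, 50, 51}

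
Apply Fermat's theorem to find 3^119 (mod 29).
By Fermat: 3^{28} ≡ 1 (mod 29). 119 = 4×28 + 7. So 3^{119} ≡ 3^{7} ≡ 12 (mod 29)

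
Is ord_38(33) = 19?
Powers of 33 mod 38: 33^1≡33, 33^2≡25, 33^3≡27, 33^4≡17, 33^5≡29, 33^6≡7, 33^7≡3, 33^8≡23, 33^9≡37, 33^10≡5, 33^11≡13, 33^12≡11, 33^13≡21, 33^14≡9, 33^15≡31, 33^16≡35, 33^17≡15, 33^18≡1. Already 33^18≡1, so the order is 18 < 19. No, the actual order is 18.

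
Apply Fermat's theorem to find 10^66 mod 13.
By Fermat: 10^{12} ≡ 1 mod 13. 66 = 5×12 + 6. So 10^{66} ≡ 10^{6} ≡ 1 mod 13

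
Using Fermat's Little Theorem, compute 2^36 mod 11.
By Fermat: 2^{10} ≡ 1 mod 11. 36 = 3×10 + 6. So 2^{36} ≡ 2^{6} ≡ 9 mod 11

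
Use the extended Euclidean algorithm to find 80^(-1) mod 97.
Extended GCD: 80(-40) + 97(33) = 1. So 80^(-1) ≡ -40 ≡ 57 (mod 97). Verify: 80 × 57 = 4560 ≡ 1 (mod 97)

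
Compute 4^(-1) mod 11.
Since 11 is prime, by Fermat 4^(-1) ≡ 4^{9} ≡ 3 mod 11. Verify: 4 × 3 = 12 ≡ 1 mod 11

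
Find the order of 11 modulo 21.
Powers of 11 mod 21: 11^1≡11, 11^2≡16, 11^3≡8, 11^4≡4, 11^5≡2, 11^6≡1. ord_21(11) = 6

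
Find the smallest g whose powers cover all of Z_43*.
g = 3. For each prime q|42: 3^{21}≡42, 3^{14}≡36, 3^{6}≡41, none ≡ 1, so ord_43(3) = 42 and 3 is a primitive root.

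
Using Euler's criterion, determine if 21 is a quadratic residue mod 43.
By Euler's criterion: 21^{21} ≡ 1 mod 43. Since this equals 1, 21 is a QR.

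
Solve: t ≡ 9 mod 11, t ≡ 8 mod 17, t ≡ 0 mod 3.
M = 11 × 17 × 3 = 561. M₁ = 51, y₁ ≡ 8 mod 11. M₂ = 33, y₂ ≡ 16 mod 17. M₃ = 187, y₃ ≡ 1 mod 3. t = 9×51×8 + 8×33×16 + 0×187×1 ≡ 42 mod 561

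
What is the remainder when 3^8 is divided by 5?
Using Fermat: 3^{4} ≡ 1 (mod 5). 8 ≡ 0 (mod 4). So 3^{8} ≡ 3^{0} ≡ 1 (mod 5)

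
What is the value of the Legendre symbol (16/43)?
(16/43) = 16^{21} mod 43 = 1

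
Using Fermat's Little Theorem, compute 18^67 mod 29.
By Fermat: 18^{28} ≡ 1 (mod 29). 67 = 2×28 + 11. So 18^{67} ≡ 18^{11} ≡ 19 (mod 29)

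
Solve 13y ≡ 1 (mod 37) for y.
Since 37 is prime, by Fermat 13^(-1) ≡ 13^{35} ≡ 20 (mod 37). Verify: 13 × 20 = 260 ≡ 1 (mod 37)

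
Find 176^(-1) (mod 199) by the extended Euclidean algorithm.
Extended GCD: 176(-26) + 199(23) = 1. So 176^(-1) ≡ -26 ≡ 173 (mod 199). Verify: 176 × 173 = 30448 ≡ 1 (mod 199)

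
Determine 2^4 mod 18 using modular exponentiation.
2^{4} = 16 ≡ 16 (mod 18)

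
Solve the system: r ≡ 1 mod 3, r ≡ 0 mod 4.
M = 3 × 4 = 12. M₁ = 4, y₁ ≡ 1 mod 3. M₂ = 3, y₂ ≡ 3 mod 4. r = 1×4×1 + 0×3×3 ≡ 4 mod 12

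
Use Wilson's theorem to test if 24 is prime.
(23)! mod 24 = 0. Since 0 ≢ -1 (mod 24), 24 is not prime.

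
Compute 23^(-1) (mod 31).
Since 31 is prime, by Fermat 23^(-1) ≡ 23^{29} ≡ 27 (mod 31). Verify: 23 × 27 = 621 ≡ 1 (mod 31)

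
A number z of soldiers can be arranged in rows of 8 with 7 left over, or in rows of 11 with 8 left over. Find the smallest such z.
M = 8 × 11 = 88. M₁ = 11, y₁ ≡ 3 (mod 8). M₂ = 8, y₂ ≡ 7 (mod 11). z = 7×11×3 + 8×8×7 ≡ 63 (mod 88)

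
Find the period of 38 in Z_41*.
Powers of 38 mod 41: 38^1≡38, 38^2≡9, 38^3≡14, 38^4≡40, 38^5≡3, 38^6≡32, 38^7≡27, 38^8≡1. So the order of 38 is 8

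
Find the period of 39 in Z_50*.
Powers of 39 mod 50: 39^1≡39, 39^2≡21, 39^3≡19, 39^4≡41, 39^5≡49, 39^6≡11, 39^7≡29, 39^8≡31, 39^9≡9, 39^10≡1. So the order of 39 is 10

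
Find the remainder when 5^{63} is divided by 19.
By Fermat: 5^{18} ≡ 1 (mod 19). 63 = 3×18 + 9. So 5^{63} ≡ 5^{9} ≡ 1 (mod 19)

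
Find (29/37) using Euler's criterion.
(29/37) = 29^{18} mod 37 = -1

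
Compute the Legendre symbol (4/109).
(4/109) = 4^{54} mod 109 = 1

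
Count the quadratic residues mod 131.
The squaring map on Z_131* is 2-to-1, so there are (130)/2 = 65 QRs.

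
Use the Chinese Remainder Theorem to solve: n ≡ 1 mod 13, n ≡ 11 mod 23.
M = 13 × 23 = 299. M₁ = 23, y₁ ≡ 4 mod 13. M₂ = 13, y₂ ≡ 16 mod 23. n = 1×23×4 + 11×13×16 ≡ 287 mod 299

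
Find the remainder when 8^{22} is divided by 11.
By Fermat: 8^{10} ≡ 1 (mod 11). 22 = 2×10 + 2. So 8^{22} ≡ 8^{2} ≡ 9 (mod 11)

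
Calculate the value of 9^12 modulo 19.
By repeated squaring (mod 19): 9^{1}≡9, 9^{2}≡5, 9^{4}≡6, 9^{8}≡17. Then 9^{12} = 9^{8+4} ≡ 17 × 6 ≡ 7 (mod 19)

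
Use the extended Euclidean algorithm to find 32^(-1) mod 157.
Extended GCD: 32(54) + 157(-11) = 1. So 32^(-1) ≡ 54 (mod 157). Verify: 32 × 54 = 1728 ≡ 1 (mod 157)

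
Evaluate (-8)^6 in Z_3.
Using Fermat: (-8)^{2} ≡ 1 mod 3. 6 ≡ 0 mod 2. So (-8)^{6} ≡ (-8)^{0} ≡ 1 mod 3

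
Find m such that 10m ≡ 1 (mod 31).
Since 31 is prime, by Fermat 10^(-1) ≡ 10^{29} ≡ 28 (mod 31). Verify: 10 × 28 = 280 ≡ 1 (mod 31)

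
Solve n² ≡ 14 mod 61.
The square roots of 14 mod 61 are 21 and 40. Verify: 21² = 441 ≡ 14 mod 61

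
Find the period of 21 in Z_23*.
Powers of 21 mod 23: 21^1≡21, 21^2≡4, 21^3≡15, 21^4≡16, 21^5≡14, 21^6≡18, 21^7≡10, 21^8≡3, 21^9≡17, 21^10≡12, 21^11≡22, 21^12≡2, 21^13≡19, 21^14≡8, 21^15≡7, 21^16≡9, 21^17≡5, 21^18≡13, 21^19≡20, 21^20≡6, 21^21≡11, 21^22≡1. ord_23(21) = 22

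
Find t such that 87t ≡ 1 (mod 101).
Since 101 is prime, by Fermat 87^(-1) ≡ 87^{99} ≡ 36 (mod 101). Verify: 87 × 36 = 3132 ≡ 1 (mod 101)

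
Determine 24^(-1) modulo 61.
Since 61 is prime, by Fermat 24^(-1) ≡ 24^{59} ≡ 28 (mod 61). Verify: 24 × 28 = 672 ≡ 1 (mod 61)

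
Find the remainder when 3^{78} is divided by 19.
By Fermat: 3^{18} ≡ 1 (mod 19). 78 = 4×18 + 6. So 3^{78} ≡ 3^{6} ≡ 7 (mod 19)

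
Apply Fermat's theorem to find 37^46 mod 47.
By Fermat's Little Theorem, 37^{46} ≡ 1 mod 47 since 47 is prime and gcd(37, 47) = 1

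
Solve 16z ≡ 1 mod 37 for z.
Since 37 is prime, by Fermat 16^(-1) ≡ 16^{35} ≡ 7 mod 37. Verify: 16 × 7 = 112 ≡ 1 mod 37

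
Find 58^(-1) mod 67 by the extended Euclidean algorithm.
Extended GCD: 58(-15) + 67(13) = 1. So 58^(-1) ≡ -15 ≡ 52 mod 67. Verify: 58 × 52 = 3016 ≡ 1 mod 67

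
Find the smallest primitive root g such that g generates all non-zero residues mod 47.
g = 5. For each prime q|46: 5^{23}≡46, 5^{2}≡25, none ≡ 1, so ord_47(5) = 46 and 5 is a primitive root.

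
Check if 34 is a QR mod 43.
By Euler's criterion: 34^{21} ≡ 42 mod 43. Since this equals -1 (≡ 42), 34 is not a QR.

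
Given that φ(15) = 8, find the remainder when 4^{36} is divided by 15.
By Euler: 4^{8} ≡ 1 mod 15 since gcd(4, 15) = 1. 36 = 4×8 + 4. So 4^{36} ≡ 4^{4} ≡ 1 mod 15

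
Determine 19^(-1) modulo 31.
Since 31 is prime, by Fermat 19^(-1) ≡ 19^{29} ≡ 18 (mod 31). Verify: 19 × 18 = 342 ≡ 1 (mod 31)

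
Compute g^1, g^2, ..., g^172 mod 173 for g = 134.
134^1, 134^2, ..., 134^{172} mod 173: [134, 137, 20, 85, 145, 54, 143, 132, 42, 92, 45, 148, 110, 35, 19, 124, 8, 34, 58, 160, 161, 122, 86, 106, 18, 163, 44, 14, 146, 15, 107, 152, 127, 64, 99, 118, 69, 77, 111, 169, 156, 144, 93, 6, 112, 130, 120, 164, 5, 151, 166, 100, 79, 33, 97, 23, 141, 37, 114, 52, 48, 31, 2, 95, 101, 40, 170, 117, 108, 113, 91, 84, 11, 90, 123, 47, 70, 38, 75, 16, 68, 116, 147, 149, 71, 172, 39, 36, 153, 88, 28, 119, 30, 41, 131, 81, 128, 25, 63, 138, 154, 49, 165, 139, 115, 13, 12, 51, 87, 67, 155, 10, 129, 159, 27, 158, 66, 21, 46, 109, 74, 55, 104, 96, 62, 4, 17, 29, 80, 167, 61, 43, 53, 9, 168, 22, 7, 73, 94, 140, 76, 150, 32, 136, 59, 121, 125, 142, 171, 78, 72, 133, 3, 56, 65, 60, 82, 89, 162, 83, 50, 126, 103, 135, 98, 157, 105, 57, 26, 24, 102, 1]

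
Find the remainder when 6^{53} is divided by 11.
By Fermat: 6^{10} ≡ 1 mod 11. 53 = 5×10 + 3. So 6^{53} ≡ 6^{3} ≡ 7 mod 11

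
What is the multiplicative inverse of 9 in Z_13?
Since 13 is prime, by Fermat 9^(-1) ≡ 9^{11} ≡ 3 mod 13. Verify: 9 × 3 = 27 ≡ 1 mod 13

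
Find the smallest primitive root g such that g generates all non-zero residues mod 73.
g = 5. For each prime q|72: 5^{36}≡72, 5^{24}≡8, none ≡ 1, so ord_73(5) = 72 and 5 is a primitive root.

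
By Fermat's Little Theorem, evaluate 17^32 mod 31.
By Fermat: 17^{30} ≡ 1 (mod 31). So 17^{32} = 17^{30} · 17^{2} ≡ 17^{2} ≡ 10 (mod 31)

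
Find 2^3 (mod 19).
2^{3} = 8 ≡ 8 (mod 19)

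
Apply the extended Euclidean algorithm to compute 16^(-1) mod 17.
Extended GCD: 16(-1) + 17(1) = 1. So 16^(-1) ≡ -1 ≡ 16 (mod 17). Verify: 16 × 16 = 256 ≡ 1 (mod 17)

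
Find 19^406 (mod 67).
Using Fermat: 19^{66} ≡ 1 (mod 67). 406 ≡ 10 (mod 66). So 19^{406} ≡ 19^{10} ≡ 65 (mod 67)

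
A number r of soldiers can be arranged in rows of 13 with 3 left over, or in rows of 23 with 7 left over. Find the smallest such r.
M = 13 × 23 = 299. M₁ = 23, y₁ ≡ 4 (mod 13). M₂ = 13, y₂ ≡ 16 (mod 23). r = 3×23×4 + 7×13×16 ≡ 237 (mod 299)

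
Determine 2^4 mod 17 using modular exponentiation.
2^{4} = 16 ≡ 16 (mod 17)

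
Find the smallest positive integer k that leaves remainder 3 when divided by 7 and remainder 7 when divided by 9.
M = 7 × 9 = 63. M₁ = 9, y₁ ≡ 4 (mod 7). M₂ = 7, y₂ ≡ 4 (mod 9). k = 3×9×4 + 7×7×4 ≡ 52 (mod 63)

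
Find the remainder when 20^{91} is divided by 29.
By Fermat: 20^{28} ≡ 1 mod 29. 91 = 3×28 + 7. So 20^{91} ≡ 20^{7} ≡ 1 mod 29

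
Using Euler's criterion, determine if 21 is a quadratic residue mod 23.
By Euler's criterion: 21^{11} ≡ 22 mod 23. Since this equals -1 (≡ 22), 21 is not a QR.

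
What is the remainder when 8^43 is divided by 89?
By repeated squaring mod 89: 8^{1}≡8, 8^{2}≡64, 8^{4}≡2, 8^{8}≡4, 8^{16}≡16, 8^{32}≡78. Then 8^{43} = 8^{32+8+2+1} ≡ 78 × 4 × 64 × 8 ≡ 78 mod 89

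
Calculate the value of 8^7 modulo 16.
By repeated squaring (mod 16): 8^{1}≡8, 8^{2}≡0, 8^{4}≡0. Then 8^{7} = 8^{4+2+1} ≡ 0 × 0 × 8 ≡ 0 (mod 16)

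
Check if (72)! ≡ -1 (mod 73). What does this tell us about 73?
(72)! mod 73 = 72. Since this equals -1 (mod 73), Wilson confirms 73 is prime.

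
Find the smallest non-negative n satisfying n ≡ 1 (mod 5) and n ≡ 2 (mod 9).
M = 5 × 9 = 45. M₁ = 9, y₁ ≡ 4 (mod 5). M₂ = 5, y₂ ≡ 2 (mod 9). n = 1×9×4 + 2×5×2 ≡ 11 (mod 45)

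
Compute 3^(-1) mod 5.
Since 5 is prime, by Fermat 3^(-1) ≡ 3^{3} ≡ 2 mod 5. Verify: 3 × 2 = 6 ≡ 1 mod 5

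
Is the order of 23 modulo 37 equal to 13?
Powers of 23 mod 37: 23^1≡23, 23^2≡11, 23^3≡31, 23^4≡10, 23^5≡8, 23^6≡36, 23^7≡14, 23^8≡26, 23^9≡6, 23^10≡27, 23^11≡29, 23^12≡1. Already 23^12≡1, so the order is 12 < 13. No, the actual order is 12.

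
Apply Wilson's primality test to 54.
(53)! mod 54 = 0. Since 0 ≢ -1 (mod 54), 54 is not prime.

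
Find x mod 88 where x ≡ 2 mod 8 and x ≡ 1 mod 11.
M = 8 × 11 = 88. M₁ = 11, y₁ ≡ 3 mod 8. M₂ = 8, y₂ ≡ 7 mod 11. x = 2×11×3 + 1×8×7 ≡ 34 mod 88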